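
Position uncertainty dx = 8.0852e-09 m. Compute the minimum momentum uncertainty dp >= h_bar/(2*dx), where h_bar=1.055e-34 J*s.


dp = h_bar / (2 * dx)
= 1.055e-34 / (2 * 8.0852e-09)
= 1.055e-34 / 1.6170e-08
= 6.5243e-27 kg*m/s

6.5243e-27


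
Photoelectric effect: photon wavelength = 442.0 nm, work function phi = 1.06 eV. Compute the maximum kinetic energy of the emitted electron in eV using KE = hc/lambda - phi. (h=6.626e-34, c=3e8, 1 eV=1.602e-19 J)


E_photon = hc / lambda
= (6.626e-34)(3e8) / (442.0e-9)
= 4.4973e-19 J
= 2.8073 eV
KE = E_photon - phi
= 2.8073 - 1.06
= 1.7473 eV

1.7473


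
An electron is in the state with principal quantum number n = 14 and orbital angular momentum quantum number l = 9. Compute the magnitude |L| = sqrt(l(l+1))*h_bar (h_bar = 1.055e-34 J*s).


L = sqrt(l*(l+1)) * h_bar
= sqrt(9 * 10) * 1.055e-34
= sqrt(90) * 1.055e-34
= 9.4868 * 1.055e-34
= 1.0009e-33 J*s

1.0009e-33


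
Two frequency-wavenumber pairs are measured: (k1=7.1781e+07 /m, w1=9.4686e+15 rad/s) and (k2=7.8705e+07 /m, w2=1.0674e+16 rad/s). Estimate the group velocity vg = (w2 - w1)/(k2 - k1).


vg = (w2 - w1) / (k2 - k1)
= (1.0674e+16 - 9.4686e+15) / (7.8705e+07 - 7.1781e+07)
= 1.2054e+15 / 6.9240e+06
= 1.7409e+08 m/s

1.7409e+08


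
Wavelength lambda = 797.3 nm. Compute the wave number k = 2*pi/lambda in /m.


k = 2 * pi / lambda
= 6.2832 / (797.3e-9)
= 6.2832 / 7.9730e-07
= 7.8806e+06 /m

7.8806e+06


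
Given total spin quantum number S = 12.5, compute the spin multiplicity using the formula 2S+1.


Spin multiplicity = 2S + 1
= 2 * 12.5 + 1
= 25.0 + 1
= 26

26


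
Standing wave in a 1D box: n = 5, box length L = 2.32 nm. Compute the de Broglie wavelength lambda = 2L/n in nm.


lambda = 2L / n
= 2 * 2.32 / 5
= 4.64 / 5
= 0.928 nm

0.928


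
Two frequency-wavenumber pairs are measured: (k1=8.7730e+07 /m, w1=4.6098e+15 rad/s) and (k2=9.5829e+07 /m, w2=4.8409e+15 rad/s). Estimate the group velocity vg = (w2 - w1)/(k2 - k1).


vg = (w2 - w1) / (k2 - k1)
= (4.8409e+15 - 4.6098e+15) / (9.5829e+07 - 8.7730e+07)
= 2.3110e+14 / 8.0990e+06
= 2.8534e+07 m/s

2.8534e+07


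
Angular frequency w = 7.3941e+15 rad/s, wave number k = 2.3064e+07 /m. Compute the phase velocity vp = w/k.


vp = w / k
= 7.3941e+15 / 2.3064e+07
= 3.2059e+08 m/s

3.2059e+08


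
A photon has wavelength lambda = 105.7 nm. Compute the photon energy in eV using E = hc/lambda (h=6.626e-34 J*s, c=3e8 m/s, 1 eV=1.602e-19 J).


E = hc / lambda
= (6.626e-34)(3e8) / (105.7e-9)
= 1.9878e-25 / 1.0570e-07
= 1.8806e-18 J
Converting to eV: 1.8806e-18 / 1.602e-19
= 11.7391 eV

11.7391


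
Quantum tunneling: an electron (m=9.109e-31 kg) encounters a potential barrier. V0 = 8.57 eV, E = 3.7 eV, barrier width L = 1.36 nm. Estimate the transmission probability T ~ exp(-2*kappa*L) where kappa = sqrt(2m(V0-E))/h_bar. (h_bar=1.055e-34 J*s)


V0 - E = 4.87 eV = 7.8017e-19 J
kappa = sqrt(2 * m * (V0-E)) / h_bar
= sqrt(2 * 9.109e-31 * 7.8017e-19) / 1.055e-34
= 1.1300e+10 /m
2*kappa*L = 2 * 1.1300e+10 * 1.36e-9
= 30.7371
T = exp(-30.7371) = 4.477733e-14

4.477733e-14


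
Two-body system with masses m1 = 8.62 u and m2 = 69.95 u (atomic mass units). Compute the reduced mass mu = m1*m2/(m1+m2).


mu = m1 * m2 / (m1 + m2)
= 8.62 * 69.95 / (8.62 + 69.95)
= 602.969 / 78.57
= 7.6743 u

7.6743


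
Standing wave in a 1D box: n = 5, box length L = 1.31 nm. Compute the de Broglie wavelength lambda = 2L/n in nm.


lambda = 2L / n
= 2 * 1.31 / 5
= 2.62 / 5
= 0.524 nm

0.524


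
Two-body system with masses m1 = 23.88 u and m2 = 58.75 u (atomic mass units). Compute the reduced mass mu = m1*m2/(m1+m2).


mu = m1 * m2 / (m1 + m2)
= 23.88 * 58.75 / (23.88 + 58.75)
= 1402.95 / 82.63
= 16.9787 u

16.9787


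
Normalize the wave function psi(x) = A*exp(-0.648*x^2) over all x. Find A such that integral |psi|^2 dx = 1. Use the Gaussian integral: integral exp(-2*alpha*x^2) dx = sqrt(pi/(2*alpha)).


integral |psi|^2 dx = A^2 * sqrt(pi/(2*alpha)) = 1
A^2 = sqrt(2*alpha/pi)
= sqrt(2 * 0.648 / pi)
= 0.642285
A = sqrt(0.642285)
= 0.8014

0.8014


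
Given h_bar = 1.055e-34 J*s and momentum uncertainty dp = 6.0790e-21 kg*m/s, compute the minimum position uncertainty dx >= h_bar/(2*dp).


dx = h_bar / (2 * dp)
= 1.055e-34 / (2 * 6.0790e-21)
= 1.055e-34 / 1.2158e-20
= 8.6774e-15 m

8.6774e-15


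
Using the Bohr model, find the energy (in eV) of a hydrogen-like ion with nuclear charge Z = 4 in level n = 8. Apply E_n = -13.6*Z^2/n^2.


E_n = -13.6 * Z^2 / n^2
= -13.6 * 4^2 / 8^2
= -13.6 * 16 / 64
= -3.4 eV

-3.4


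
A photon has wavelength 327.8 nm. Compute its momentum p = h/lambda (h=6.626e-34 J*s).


p = h / lambda
= 6.626e-34 / (327.8e-9)
= 6.626e-34 / 3.2780e-07
= 2.0214e-27 kg*m/s

2.0214e-27


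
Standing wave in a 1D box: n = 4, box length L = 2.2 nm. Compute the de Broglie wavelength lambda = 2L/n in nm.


lambda = 2L / n
= 2 * 2.2 / 4
= 4.4 / 4
= 1.1 nm

1.1


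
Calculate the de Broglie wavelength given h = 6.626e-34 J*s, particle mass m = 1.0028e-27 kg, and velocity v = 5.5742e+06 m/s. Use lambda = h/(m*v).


lambda = h / (m * v)
= 6.626e-34 / (1.0028e-27 * 5.5742e+06)
= 6.626e-34 / 5.5898e-21
= 1.1854e-13 m

1.1854e-13


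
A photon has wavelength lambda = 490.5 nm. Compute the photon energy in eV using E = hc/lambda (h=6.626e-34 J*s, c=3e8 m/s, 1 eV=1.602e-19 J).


E = hc / lambda
= (6.626e-34)(3e8) / (490.5e-9)
= 1.9878e-25 / 4.9050e-07
= 4.0526e-19 J
Converting to eV: 4.0526e-19 / 1.602e-19
= 2.5297 eV

2.5297


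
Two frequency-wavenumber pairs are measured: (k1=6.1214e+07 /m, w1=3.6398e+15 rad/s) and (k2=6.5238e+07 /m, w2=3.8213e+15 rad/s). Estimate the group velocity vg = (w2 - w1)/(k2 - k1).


vg = (w2 - w1) / (k2 - k1)
= (3.8213e+15 - 3.6398e+15) / (6.5238e+07 - 6.1214e+07)
= 1.8150e+14 / 4.0240e+06
= 4.5104e+07 m/s

4.5104e+07


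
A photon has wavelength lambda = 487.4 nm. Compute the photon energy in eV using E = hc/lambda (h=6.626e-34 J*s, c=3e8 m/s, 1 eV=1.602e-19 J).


E = hc / lambda
= (6.626e-34)(3e8) / (487.4e-9)
= 1.9878e-25 / 4.8740e-07
= 4.0784e-19 J
Converting to eV: 4.0784e-19 / 1.602e-19
= 2.5458 eV

2.5458


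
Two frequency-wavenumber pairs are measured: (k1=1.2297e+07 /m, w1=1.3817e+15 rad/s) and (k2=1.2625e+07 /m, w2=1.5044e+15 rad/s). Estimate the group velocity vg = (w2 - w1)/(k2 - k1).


vg = (w2 - w1) / (k2 - k1)
= (1.5044e+15 - 1.3817e+15) / (1.2625e+07 - 1.2297e+07)
= 1.2270e+14 / 3.2800e+05
= 3.7409e+08 m/s

3.7409e+08


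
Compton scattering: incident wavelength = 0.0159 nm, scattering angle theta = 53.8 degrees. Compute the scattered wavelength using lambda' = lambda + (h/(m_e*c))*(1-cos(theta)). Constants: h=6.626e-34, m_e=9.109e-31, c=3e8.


Compton wavelength: h/(m_e*c) = 2.4247e-12 m
d_lambda = 2.4247e-12 * (1 - cos(53.8 deg))
= 2.4247e-12 * 0.409394
= 9.9266e-13 m = 0.000993 nm
lambda' = 0.0159 + 0.000993
= 0.016893 nm

0.016893


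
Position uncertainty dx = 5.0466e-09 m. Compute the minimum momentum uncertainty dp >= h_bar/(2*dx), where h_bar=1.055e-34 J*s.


dp = h_bar / (2 * dx)
= 1.055e-34 / (2 * 5.0466e-09)
= 1.055e-34 / 1.0093e-08
= 1.0453e-26 kg*m/s

1.0453e-26


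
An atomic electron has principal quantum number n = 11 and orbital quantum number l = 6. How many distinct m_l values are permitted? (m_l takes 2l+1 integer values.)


m_l ranges from -l to +l in integer steps
So m_l goes from -6 to +6
Count = 2l + 1 = 2*6 + 1
= 13

13


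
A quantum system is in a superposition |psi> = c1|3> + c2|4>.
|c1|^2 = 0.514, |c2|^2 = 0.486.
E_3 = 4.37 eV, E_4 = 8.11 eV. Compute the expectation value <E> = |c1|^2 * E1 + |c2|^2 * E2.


<E> = |c1|^2 * E1 + |c2|^2 * E2
= 0.514 * 4.37 + 0.486 * 8.11
= 2.2462 + 3.9415
= 6.1876 eV

6.1876


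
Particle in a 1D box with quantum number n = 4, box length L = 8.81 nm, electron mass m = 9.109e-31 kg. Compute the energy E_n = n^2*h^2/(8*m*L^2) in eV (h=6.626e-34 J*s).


E = n^2 * h^2 / (8 * m * L^2)
= 4^2 * (6.626e-34)^2 / (8 * 9.109e-31 * (8.81e-9)^2)
= 16 * 4.3904e-67 / (8 * 9.109e-31 * 7.7616e-17)
= 1.2420e-20 J
= 0.0775 eV

0.0775


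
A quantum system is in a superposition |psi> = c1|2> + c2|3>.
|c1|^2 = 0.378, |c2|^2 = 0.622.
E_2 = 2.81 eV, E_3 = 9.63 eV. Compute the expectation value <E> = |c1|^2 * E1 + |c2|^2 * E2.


<E> = |c1|^2 * E1 + |c2|^2 * E2
= 0.378 * 2.81 + 0.622 * 9.63
= 1.0622 + 5.9899
= 7.052 eV

7.052


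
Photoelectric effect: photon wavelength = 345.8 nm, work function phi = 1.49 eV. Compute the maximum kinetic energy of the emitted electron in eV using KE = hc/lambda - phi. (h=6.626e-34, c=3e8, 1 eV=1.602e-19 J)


E_photon = hc / lambda
= (6.626e-34)(3e8) / (345.8e-9)
= 5.7484e-19 J
= 3.5883 eV
KE = E_photon - phi
= 3.5883 - 1.49
= 2.0983 eV

2.0983


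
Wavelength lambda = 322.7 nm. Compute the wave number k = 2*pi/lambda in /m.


k = 2 * pi / lambda
= 6.2832 / (322.7e-9)
= 6.2832 / 3.2270e-07
= 1.9471e+07 /m

1.9471e+07


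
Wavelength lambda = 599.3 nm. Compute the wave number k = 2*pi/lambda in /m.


k = 2 * pi / lambda
= 6.2832 / (599.3e-9)
= 6.2832 / 5.9930e-07
= 1.0484e+07 /m

1.0484e+07


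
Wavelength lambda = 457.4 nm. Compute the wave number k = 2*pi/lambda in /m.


k = 2 * pi / lambda
= 6.2832 / (457.4e-9)
= 6.2832 / 4.5740e-07
= 1.3737e+07 /m

1.3737e+07


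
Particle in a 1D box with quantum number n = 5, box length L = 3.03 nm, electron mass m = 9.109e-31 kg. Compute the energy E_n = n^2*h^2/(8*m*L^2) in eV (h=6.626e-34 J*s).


E = n^2 * h^2 / (8 * m * L^2)
= 5^2 * (6.626e-34)^2 / (8 * 9.109e-31 * (3.03e-9)^2)
= 25 * 4.3904e-67 / (8 * 9.109e-31 * 9.1809e-18)
= 1.6406e-19 J
= 1.0241 eV

1.0241


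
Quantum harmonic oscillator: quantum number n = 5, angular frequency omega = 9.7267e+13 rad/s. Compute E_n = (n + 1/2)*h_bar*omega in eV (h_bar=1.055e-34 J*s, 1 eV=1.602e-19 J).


E = (n + 1/2) * h_bar * omega
= (5 + 0.5) * 1.055e-34 * 9.7267e+13
= 5.5 * 1.0262e-20
= 5.6439e-20 J
= 0.3523 eV

0.3523


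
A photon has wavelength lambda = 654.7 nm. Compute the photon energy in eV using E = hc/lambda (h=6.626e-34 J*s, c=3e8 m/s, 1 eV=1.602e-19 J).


E = hc / lambda
= (6.626e-34)(3e8) / (654.7e-9)
= 1.9878e-25 / 6.5470e-07
= 3.0362e-19 J
Converting to eV: 3.0362e-19 / 1.602e-19
= 1.8953 eV

1.8953


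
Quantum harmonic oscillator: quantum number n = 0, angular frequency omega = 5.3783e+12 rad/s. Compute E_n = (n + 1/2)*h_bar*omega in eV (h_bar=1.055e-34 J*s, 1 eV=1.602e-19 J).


E = (n + 1/2) * h_bar * omega
= (0 + 0.5) * 1.055e-34 * 5.3783e+12
= 0.5 * 5.6741e-22
= 2.8371e-22 J
= 0.0018 eV

0.0018


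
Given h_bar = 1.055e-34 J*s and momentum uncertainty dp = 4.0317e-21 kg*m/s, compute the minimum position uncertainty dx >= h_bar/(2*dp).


dx = h_bar / (2 * dp)
= 1.055e-34 / (2 * 4.0317e-21)
= 1.055e-34 / 8.0634e-21
= 1.3084e-14 m

1.3084e-14


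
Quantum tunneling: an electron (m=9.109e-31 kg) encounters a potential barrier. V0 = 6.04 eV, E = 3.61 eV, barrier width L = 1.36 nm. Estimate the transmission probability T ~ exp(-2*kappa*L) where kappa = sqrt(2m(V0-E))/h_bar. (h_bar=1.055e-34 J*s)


V0 - E = 2.43 eV = 3.8929e-19 J
kappa = sqrt(2 * m * (V0-E)) / h_bar
= sqrt(2 * 9.109e-31 * 3.8929e-19) / 1.055e-34
= 7.9824e+09 /m
2*kappa*L = 2 * 7.9824e+09 * 1.36e-9
= 21.7121
T = exp(-21.7121) = 3.720221e-10

3.720221e-10


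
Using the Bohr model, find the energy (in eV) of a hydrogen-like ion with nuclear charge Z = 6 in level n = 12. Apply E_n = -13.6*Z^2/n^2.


E_n = -13.6 * Z^2 / n^2
= -13.6 * 6^2 / 12^2
= -13.6 * 36 / 144
= -3.4 eV

-3.4


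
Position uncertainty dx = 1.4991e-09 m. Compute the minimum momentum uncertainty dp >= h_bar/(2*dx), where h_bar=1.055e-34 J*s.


dp = h_bar / (2 * dx)
= 1.055e-34 / (2 * 1.4991e-09)
= 1.055e-34 / 2.9982e-09
= 3.5188e-26 kg*m/s

3.5188e-26


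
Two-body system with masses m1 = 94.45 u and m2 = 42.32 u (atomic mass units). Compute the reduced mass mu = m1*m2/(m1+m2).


mu = m1 * m2 / (m1 + m2)
= 94.45 * 42.32 / (94.45 + 42.32)
= 3997.124 / 136.77
= 29.2252 u

29.2252


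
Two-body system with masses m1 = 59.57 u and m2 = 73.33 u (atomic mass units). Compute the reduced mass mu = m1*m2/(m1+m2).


mu = m1 * m2 / (m1 + m2)
= 59.57 * 73.33 / (59.57 + 73.33)
= 4368.2681 / 132.9
= 32.8688 u

32.8688


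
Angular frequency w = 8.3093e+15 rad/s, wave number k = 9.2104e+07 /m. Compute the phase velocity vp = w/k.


vp = w / k
= 8.3093e+15 / 9.2104e+07
= 9.0216e+07 m/s

9.0216e+07


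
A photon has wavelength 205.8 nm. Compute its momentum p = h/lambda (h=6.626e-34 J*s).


p = h / lambda
= 6.626e-34 / (205.8e-9)
= 6.626e-34 / 2.0580e-07
= 3.2196e-27 kg*m/s

3.2196e-27


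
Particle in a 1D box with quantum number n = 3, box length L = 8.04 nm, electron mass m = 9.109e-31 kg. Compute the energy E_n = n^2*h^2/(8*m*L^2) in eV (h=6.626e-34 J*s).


E = n^2 * h^2 / (8 * m * L^2)
= 3^2 * (6.626e-34)^2 / (8 * 9.109e-31 * (8.04e-9)^2)
= 9 * 4.3904e-67 / (8 * 9.109e-31 * 6.4642e-17)
= 8.3883e-21 J
= 0.0524 eV

0.0524


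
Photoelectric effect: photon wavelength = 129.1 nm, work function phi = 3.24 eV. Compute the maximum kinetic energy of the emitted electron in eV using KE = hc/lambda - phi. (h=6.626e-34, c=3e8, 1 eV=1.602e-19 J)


E_photon = hc / lambda
= (6.626e-34)(3e8) / (129.1e-9)
= 1.5397e-18 J
= 9.6113 eV
KE = E_photon - phi
= 9.6113 - 3.24
= 6.3713 eV

6.3713


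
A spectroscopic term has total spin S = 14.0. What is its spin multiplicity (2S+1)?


Spin multiplicity = 2S + 1
= 2 * 14.0 + 1
= 28.0 + 1
= 29

29


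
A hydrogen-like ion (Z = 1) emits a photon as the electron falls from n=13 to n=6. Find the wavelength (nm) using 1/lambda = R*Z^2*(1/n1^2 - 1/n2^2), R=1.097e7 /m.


1/lambda = R * Z^2 * (1/n1^2 - 1/n2^2)
= 1.097e7 * 1^2 * (1/6^2 - 1/13^2)
= 1.097e7 * 1 * (0.027778 - 0.005917)
= 2.3981e+05 /m
lambda = 1 / 2.3981e+05
= 4169.9509 nm

4169.9509


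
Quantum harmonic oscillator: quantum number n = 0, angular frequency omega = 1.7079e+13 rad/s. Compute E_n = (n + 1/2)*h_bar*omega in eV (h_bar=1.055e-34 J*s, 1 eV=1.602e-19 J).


E = (n + 1/2) * h_bar * omega
= (0 + 0.5) * 1.055e-34 * 1.7079e+13
= 0.5 * 1.8018e-21
= 9.0092e-22 J
= 0.0056 eV

0.0056


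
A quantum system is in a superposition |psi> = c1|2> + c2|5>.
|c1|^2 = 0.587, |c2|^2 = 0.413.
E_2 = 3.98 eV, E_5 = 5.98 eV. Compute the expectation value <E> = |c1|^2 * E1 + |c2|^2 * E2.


<E> = |c1|^2 * E1 + |c2|^2 * E2
= 0.587 * 3.98 + 0.413 * 5.98
= 2.3363 + 2.4697
= 4.806 eV

4.806


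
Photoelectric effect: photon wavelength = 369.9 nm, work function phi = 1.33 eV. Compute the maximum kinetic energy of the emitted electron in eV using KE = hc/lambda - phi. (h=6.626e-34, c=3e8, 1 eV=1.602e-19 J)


E_photon = hc / lambda
= (6.626e-34)(3e8) / (369.9e-9)
= 5.3739e-19 J
= 3.3545 eV
KE = E_photon - phi
= 3.3545 - 1.33
= 2.0245 eV

2.0245


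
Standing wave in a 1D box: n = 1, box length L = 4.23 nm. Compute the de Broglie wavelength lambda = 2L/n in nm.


lambda = 2L / n
= 2 * 4.23 / 1
= 8.46 / 1
= 8.46 nm

8.46


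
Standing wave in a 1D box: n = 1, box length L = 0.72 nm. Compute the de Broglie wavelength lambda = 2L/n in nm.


lambda = 2L / n
= 2 * 0.72 / 1
= 1.44 / 1
= 1.44 nm

1.44


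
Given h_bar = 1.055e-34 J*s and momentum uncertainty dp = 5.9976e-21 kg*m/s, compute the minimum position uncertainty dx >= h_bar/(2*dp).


dx = h_bar / (2 * dp)
= 1.055e-34 / (2 * 5.9976e-21)
= 1.055e-34 / 1.1995e-20
= 8.7952e-15 m

8.7952e-15


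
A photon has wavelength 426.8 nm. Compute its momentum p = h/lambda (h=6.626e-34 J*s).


p = h / lambda
= 6.626e-34 / (426.8e-9)
= 6.626e-34 / 4.2680e-07
= 1.5525e-27 kg*m/s

1.5525e-27


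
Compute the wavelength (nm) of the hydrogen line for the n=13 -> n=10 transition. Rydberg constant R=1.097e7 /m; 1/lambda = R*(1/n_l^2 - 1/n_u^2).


1/lambda = R * (1/n_l^2 - 1/n_u^2)
= 1.097e7 * (1/10^2 - 1/13^2)
= 1.097e7 * (0.01 - 0.005917)
= 1.097e7 * 0.004083
= 4.4789e+04 /m
lambda = 1 / 4.4789e+04 = 22327.0316 nm

22327.0316


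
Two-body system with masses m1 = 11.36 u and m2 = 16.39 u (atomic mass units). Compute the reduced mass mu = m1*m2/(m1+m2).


mu = m1 * m2 / (m1 + m2)
= 11.36 * 16.39 / (11.36 + 16.39)
= 186.1904 / 27.75
= 6.7096 u

6.7096


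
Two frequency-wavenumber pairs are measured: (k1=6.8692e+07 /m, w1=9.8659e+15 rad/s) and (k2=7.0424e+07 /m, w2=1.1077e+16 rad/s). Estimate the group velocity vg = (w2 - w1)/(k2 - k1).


vg = (w2 - w1) / (k2 - k1)
= (1.1077e+16 - 9.8659e+15) / (7.0424e+07 - 6.8692e+07)
= 1.2111e+15 / 1.7320e+06
= 6.9925e+08 m/s

6.9925e+08


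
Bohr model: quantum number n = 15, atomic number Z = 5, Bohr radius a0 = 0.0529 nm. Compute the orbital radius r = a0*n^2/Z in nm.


r = a0 * n^2 / Z
= 0.0529 * 15^2 / 5
= 0.0529 * 225 / 5
= 2.3805 nm

2.3805


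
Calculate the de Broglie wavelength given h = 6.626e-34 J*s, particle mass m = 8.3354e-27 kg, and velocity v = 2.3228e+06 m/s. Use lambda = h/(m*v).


lambda = h / (m * v)
= 6.626e-34 / (8.3354e-27 * 2.3228e+06)
= 6.626e-34 / 1.9361e-20
= 3.4223e-14 m

3.4223e-14


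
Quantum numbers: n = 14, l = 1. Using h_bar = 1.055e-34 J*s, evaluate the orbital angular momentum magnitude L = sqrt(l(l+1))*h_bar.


L = sqrt(l*(l+1)) * h_bar
= sqrt(1 * 2) * 1.055e-34
= sqrt(2) * 1.055e-34
= 1.4142 * 1.055e-34
= 1.4920e-34 J*s

1.4920e-34


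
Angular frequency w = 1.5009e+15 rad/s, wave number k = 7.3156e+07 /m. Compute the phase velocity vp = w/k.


vp = w / k
= 1.5009e+15 / 7.3156e+07
= 2.0516e+07 m/s

2.0516e+07


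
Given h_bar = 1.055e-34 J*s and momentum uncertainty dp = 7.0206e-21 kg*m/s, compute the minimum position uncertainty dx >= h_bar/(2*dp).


dx = h_bar / (2 * dp)
= 1.055e-34 / (2 * 7.0206e-21)
= 1.055e-34 / 1.4041e-20
= 7.5136e-15 m

7.5136e-15


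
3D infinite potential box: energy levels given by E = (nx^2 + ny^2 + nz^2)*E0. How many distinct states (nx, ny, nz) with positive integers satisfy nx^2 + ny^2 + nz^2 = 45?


Enumerate all (nx, ny, nz) with nx^2 + ny^2 + nz^2 = 45:
(2,4,5)
(2,5,4)
(4,2,5)
(4,5,2)
(5,2,4)
(5,4,2)
Total degeneracy = 6

6


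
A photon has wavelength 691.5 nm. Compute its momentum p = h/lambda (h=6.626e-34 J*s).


p = h / lambda
= 6.626e-34 / (691.5e-9)
= 6.626e-34 / 6.9150e-07
= 9.5821e-28 kg*m/s

9.5821e-28


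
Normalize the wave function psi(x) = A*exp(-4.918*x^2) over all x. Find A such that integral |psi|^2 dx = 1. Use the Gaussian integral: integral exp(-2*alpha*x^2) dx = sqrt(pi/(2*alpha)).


integral |psi|^2 dx = A^2 * sqrt(pi/(2*alpha)) = 1
A^2 = sqrt(2*alpha/pi)
= sqrt(2 * 4.918 / pi)
= 1.769434
A = sqrt(1.769434)
= 1.3302

1.3302


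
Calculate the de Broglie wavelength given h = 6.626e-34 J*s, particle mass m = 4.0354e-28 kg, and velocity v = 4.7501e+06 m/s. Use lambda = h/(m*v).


lambda = h / (m * v)
= 6.626e-34 / (4.0354e-28 * 4.7501e+06)
= 6.626e-34 / 1.9169e-21
= 3.4567e-13 m

3.4567e-13


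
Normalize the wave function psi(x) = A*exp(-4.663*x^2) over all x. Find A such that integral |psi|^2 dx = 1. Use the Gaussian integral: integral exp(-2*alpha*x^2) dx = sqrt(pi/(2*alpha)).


integral |psi|^2 dx = A^2 * sqrt(pi/(2*alpha)) = 1
A^2 = sqrt(2*alpha/pi)
= sqrt(2 * 4.663 / pi)
= 1.72295
A = sqrt(1.72295)
= 1.3126

1.3126


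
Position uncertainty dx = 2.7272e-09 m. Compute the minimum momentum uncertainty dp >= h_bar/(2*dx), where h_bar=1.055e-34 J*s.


dp = h_bar / (2 * dx)
= 1.055e-34 / (2 * 2.7272e-09)
= 1.055e-34 / 5.4544e-09
= 1.9342e-26 kg*m/s

1.9342e-26


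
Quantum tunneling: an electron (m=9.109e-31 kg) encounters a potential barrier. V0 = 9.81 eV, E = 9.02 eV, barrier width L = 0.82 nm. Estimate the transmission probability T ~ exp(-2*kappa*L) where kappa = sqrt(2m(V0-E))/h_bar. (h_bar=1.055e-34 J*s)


V0 - E = 0.79 eV = 1.2656e-19 J
kappa = sqrt(2 * m * (V0-E)) / h_bar
= sqrt(2 * 9.109e-31 * 1.2656e-19) / 1.055e-34
= 4.5514e+09 /m
2*kappa*L = 2 * 4.5514e+09 * 0.82e-9
= 7.4643
T = exp(-7.4643) = 5.732113e-04

5.732113e-04


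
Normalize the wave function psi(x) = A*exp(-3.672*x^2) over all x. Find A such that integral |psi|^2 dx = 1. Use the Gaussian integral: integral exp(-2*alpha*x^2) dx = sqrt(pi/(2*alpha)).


integral |psi|^2 dx = A^2 * sqrt(pi/(2*alpha)) = 1
A^2 = sqrt(2*alpha/pi)
= sqrt(2 * 3.672 / pi)
= 1.528943
A = sqrt(1.528943)
= 1.2365

1.2365


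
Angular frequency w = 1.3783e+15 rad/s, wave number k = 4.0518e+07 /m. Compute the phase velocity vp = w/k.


vp = w / k
= 1.3783e+15 / 4.0518e+07
= 3.4017e+07 m/s

3.4017e+07


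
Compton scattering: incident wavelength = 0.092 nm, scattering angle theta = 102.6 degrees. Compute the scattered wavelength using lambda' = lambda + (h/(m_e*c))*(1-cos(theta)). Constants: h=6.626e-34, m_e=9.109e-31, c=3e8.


Compton wavelength: h/(m_e*c) = 2.4247e-12 m
d_lambda = 2.4247e-12 * (1 - cos(102.6 deg))
= 2.4247e-12 * 1.218143
= 2.9536e-12 m = 0.002954 nm
lambda' = 0.092 + 0.002954
= 0.094954 nm

0.094954


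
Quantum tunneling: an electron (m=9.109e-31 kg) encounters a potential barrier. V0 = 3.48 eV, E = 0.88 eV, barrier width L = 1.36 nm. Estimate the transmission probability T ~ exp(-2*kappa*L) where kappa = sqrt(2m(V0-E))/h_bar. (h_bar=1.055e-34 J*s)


V0 - E = 2.6 eV = 4.1652e-19 J
kappa = sqrt(2 * m * (V0-E)) / h_bar
= sqrt(2 * 9.109e-31 * 4.1652e-19) / 1.055e-34
= 8.2569e+09 /m
2*kappa*L = 2 * 8.2569e+09 * 1.36e-9
= 22.4587
T = exp(-22.4587) = 1.763226e-10

1.763226e-10


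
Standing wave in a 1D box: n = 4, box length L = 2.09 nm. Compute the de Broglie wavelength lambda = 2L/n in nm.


lambda = 2L / n
= 2 * 2.09 / 4
= 4.18 / 4
= 1.045 nm

1.045


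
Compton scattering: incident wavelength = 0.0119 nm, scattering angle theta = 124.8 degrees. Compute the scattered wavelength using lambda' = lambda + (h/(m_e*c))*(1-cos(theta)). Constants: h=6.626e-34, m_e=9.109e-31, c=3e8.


Compton wavelength: h/(m_e*c) = 2.4247e-12 m
d_lambda = 2.4247e-12 * (1 - cos(124.8 deg))
= 2.4247e-12 * 1.570714
= 3.8085e-12 m = 0.003809 nm
lambda' = 0.0119 + 0.003809
= 0.015709 nm

0.015709


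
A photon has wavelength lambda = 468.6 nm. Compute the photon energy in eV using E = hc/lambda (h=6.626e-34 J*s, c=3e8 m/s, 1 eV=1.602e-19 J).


E = hc / lambda
= (6.626e-34)(3e8) / (468.6e-9)
= 1.9878e-25 / 4.6860e-07
= 4.2420e-19 J
Converting to eV: 4.2420e-19 / 1.602e-19
= 2.6479 eV

2.6479


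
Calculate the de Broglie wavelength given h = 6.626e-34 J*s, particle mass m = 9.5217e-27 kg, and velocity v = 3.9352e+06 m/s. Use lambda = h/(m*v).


lambda = h / (m * v)
= 6.626e-34 / (9.5217e-27 * 3.9352e+06)
= 6.626e-34 / 3.7470e-20
= 1.7684e-14 m

1.7684e-14


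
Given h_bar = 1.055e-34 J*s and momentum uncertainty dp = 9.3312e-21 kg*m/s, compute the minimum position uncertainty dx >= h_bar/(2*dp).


dx = h_bar / (2 * dp)
= 1.055e-34 / (2 * 9.3312e-21)
= 1.055e-34 / 1.8662e-20
= 5.6531e-15 m

5.6531e-15


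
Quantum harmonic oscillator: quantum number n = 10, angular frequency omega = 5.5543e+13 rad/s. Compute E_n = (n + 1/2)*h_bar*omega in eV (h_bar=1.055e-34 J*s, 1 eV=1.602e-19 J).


E = (n + 1/2) * h_bar * omega
= (10 + 0.5) * 1.055e-34 * 5.5543e+13
= 10.5 * 5.8598e-21
= 6.1528e-20 J
= 0.3841 eV

0.3841


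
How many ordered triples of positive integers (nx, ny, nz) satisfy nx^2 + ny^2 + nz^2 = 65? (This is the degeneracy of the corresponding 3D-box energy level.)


Enumerate all (nx, ny, nz) with nx^2 + ny^2 + nz^2 = 65:
(2,5,6)
(2,6,5)
(5,2,6)
(5,6,2)
(6,2,5)
(6,5,2)
Total degeneracy = 6

6


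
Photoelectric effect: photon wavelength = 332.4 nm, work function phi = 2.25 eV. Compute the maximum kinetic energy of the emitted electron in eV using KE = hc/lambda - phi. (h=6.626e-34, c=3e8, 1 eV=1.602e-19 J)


E_photon = hc / lambda
= (6.626e-34)(3e8) / (332.4e-9)
= 5.9801e-19 J
= 3.7329 eV
KE = E_photon - phi
= 3.7329 - 2.25
= 1.4829 eV

1.4829


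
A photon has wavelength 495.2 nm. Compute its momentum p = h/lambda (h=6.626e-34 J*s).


p = h / lambda
= 6.626e-34 / (495.2e-9)
= 6.626e-34 / 4.9520e-07
= 1.3380e-27 kg*m/s

1.3380e-27


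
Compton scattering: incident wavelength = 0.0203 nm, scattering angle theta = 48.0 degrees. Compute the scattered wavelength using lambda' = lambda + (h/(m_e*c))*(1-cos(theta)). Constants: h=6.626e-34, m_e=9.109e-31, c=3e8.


Compton wavelength: h/(m_e*c) = 2.4247e-12 m
d_lambda = 2.4247e-12 * (1 - cos(48.0 deg))
= 2.4247e-12 * 0.330869
= 8.0226e-13 m = 0.000802 nm
lambda' = 0.0203 + 0.000802
= 0.021102 nm

0.021102


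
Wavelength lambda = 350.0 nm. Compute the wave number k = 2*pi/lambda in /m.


k = 2 * pi / lambda
= 6.2832 / (350.0e-9)
= 6.2832 / 3.5000e-07
= 1.7952e+07 /m

1.7952e+07


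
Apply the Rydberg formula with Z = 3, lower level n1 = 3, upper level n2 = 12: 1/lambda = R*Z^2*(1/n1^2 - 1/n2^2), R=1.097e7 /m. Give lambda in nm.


1/lambda = R * Z^2 * (1/n1^2 - 1/n2^2)
= 1.097e7 * 3^2 * (1/3^2 - 1/12^2)
= 1.097e7 * 9 * (0.111111 - 0.006944)
= 1.0284e+07 /m
lambda = 1 / 1.0284e+07
= 97.2349 nm

97.2349


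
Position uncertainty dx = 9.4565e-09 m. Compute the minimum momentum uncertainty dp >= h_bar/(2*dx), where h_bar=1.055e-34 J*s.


dp = h_bar / (2 * dx)
= 1.055e-34 / (2 * 9.4565e-09)
= 1.055e-34 / 1.8913e-08
= 5.5782e-27 kg*m/s

5.5782e-27


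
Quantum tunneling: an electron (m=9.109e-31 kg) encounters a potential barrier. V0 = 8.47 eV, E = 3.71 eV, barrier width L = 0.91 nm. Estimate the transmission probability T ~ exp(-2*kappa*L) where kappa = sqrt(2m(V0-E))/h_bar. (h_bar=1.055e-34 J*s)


V0 - E = 4.76 eV = 7.6255e-19 J
kappa = sqrt(2 * m * (V0-E)) / h_bar
= sqrt(2 * 9.109e-31 * 7.6255e-19) / 1.055e-34
= 1.1172e+10 /m
2*kappa*L = 2 * 1.1172e+10 * 0.91e-9
= 20.3331
T = exp(-20.3331) = 1.477197e-09

1.477197e-09


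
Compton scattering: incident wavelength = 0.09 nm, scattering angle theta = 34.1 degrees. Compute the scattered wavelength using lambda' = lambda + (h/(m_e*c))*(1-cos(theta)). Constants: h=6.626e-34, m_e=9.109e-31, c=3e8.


Compton wavelength: h/(m_e*c) = 2.4247e-12 m
d_lambda = 2.4247e-12 * (1 - cos(34.1 deg))
= 2.4247e-12 * 0.17194
= 4.1690e-13 m = 0.000417 nm
lambda' = 0.09 + 0.000417
= 0.090417 nm

0.090417


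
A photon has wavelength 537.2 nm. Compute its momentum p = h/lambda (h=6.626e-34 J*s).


p = h / lambda
= 6.626e-34 / (537.2e-9)
= 6.626e-34 / 5.3720e-07
= 1.2334e-27 kg*m/s

1.2334e-27


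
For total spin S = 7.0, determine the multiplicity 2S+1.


Spin multiplicity = 2S + 1
= 2 * 7.0 + 1
= 14.0 + 1
= 15

15


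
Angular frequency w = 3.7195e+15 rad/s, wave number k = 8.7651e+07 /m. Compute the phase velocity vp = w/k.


vp = w / k
= 3.7195e+15 / 8.7651e+07
= 4.2435e+07 m/s

4.2435e+07


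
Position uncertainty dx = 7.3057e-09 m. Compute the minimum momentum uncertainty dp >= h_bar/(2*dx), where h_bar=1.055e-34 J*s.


dp = h_bar / (2 * dx)
= 1.055e-34 / (2 * 7.3057e-09)
= 1.055e-34 / 1.4611e-08
= 7.2204e-27 kg*m/s

7.2204e-27


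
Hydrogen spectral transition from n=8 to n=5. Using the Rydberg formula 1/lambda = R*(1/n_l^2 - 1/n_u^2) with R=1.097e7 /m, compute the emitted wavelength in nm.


1/lambda = R * (1/n_l^2 - 1/n_u^2)
= 1.097e7 * (1/5^2 - 1/8^2)
= 1.097e7 * (0.04 - 0.015625)
= 1.097e7 * 0.024375
= 2.6739e+05 /m
lambda = 1 / 2.6739e+05 = 3739.8032 nm

3739.8032


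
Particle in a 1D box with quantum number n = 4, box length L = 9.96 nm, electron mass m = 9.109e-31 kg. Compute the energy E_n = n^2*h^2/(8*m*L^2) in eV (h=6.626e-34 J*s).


E = n^2 * h^2 / (8 * m * L^2)
= 4^2 * (6.626e-34)^2 / (8 * 9.109e-31 * (9.96e-9)^2)
= 16 * 4.3904e-67 / (8 * 9.109e-31 * 9.9202e-17)
= 9.7173e-21 J
= 0.0607 eV

0.0607


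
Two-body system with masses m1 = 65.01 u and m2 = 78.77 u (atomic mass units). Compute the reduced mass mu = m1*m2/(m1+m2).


mu = m1 * m2 / (m1 + m2)
= 65.01 * 78.77 / (65.01 + 78.77)
= 5120.8377 / 143.78
= 35.6158 u

35.6158


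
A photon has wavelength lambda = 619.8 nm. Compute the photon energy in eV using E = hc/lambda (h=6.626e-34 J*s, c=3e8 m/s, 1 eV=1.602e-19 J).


E = hc / lambda
= (6.626e-34)(3e8) / (619.8e-9)
= 1.9878e-25 / 6.1980e-07
= 3.2072e-19 J
Converting to eV: 3.2072e-19 / 1.602e-19
= 2.002 eV

2.002


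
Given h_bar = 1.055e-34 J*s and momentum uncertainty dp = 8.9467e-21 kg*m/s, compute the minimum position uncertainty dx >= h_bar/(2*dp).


dx = h_bar / (2 * dp)
= 1.055e-34 / (2 * 8.9467e-21)
= 1.055e-34 / 1.7893e-20
= 5.8960e-15 m

5.8960e-15


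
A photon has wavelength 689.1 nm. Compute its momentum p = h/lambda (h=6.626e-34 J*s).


p = h / lambda
= 6.626e-34 / (689.1e-9)
= 6.626e-34 / 6.8910e-07
= 9.6154e-28 kg*m/s

9.6154e-28


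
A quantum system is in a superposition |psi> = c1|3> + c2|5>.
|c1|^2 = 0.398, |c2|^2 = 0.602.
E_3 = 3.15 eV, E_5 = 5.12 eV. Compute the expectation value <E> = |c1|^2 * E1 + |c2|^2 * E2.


<E> = |c1|^2 * E1 + |c2|^2 * E2
= 0.398 * 3.15 + 0.602 * 5.12
= 1.2537 + 3.0822
= 4.3359 eV

4.3359


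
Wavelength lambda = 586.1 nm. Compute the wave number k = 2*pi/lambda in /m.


k = 2 * pi / lambda
= 6.2832 / (586.1e-9)
= 6.2832 / 5.8610e-07
= 1.0720e+07 /m

1.0720e+07


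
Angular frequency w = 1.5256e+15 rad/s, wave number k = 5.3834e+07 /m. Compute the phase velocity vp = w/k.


vp = w / k
= 1.5256e+15 / 5.3834e+07
= 2.8339e+07 m/s

2.8339e+07


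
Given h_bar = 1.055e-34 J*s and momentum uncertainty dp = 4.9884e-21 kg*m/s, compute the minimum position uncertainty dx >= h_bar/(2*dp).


dx = h_bar / (2 * dp)
= 1.055e-34 / (2 * 4.9884e-21)
= 1.055e-34 / 9.9768e-21
= 1.0575e-14 m

1.0575e-14


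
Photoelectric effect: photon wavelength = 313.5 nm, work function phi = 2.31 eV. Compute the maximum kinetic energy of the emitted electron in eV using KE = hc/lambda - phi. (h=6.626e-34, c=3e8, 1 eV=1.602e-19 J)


E_photon = hc / lambda
= (6.626e-34)(3e8) / (313.5e-9)
= 6.3407e-19 J
= 3.958 eV
KE = E_photon - phi
= 3.958 - 2.31
= 1.648 eV

1.648


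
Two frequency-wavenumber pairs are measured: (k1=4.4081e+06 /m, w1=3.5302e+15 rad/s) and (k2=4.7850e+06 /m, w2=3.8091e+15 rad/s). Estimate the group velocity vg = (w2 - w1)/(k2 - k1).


vg = (w2 - w1) / (k2 - k1)
= (3.8091e+15 - 3.5302e+15) / (4.7850e+06 - 4.4081e+06)
= 2.7890e+14 / 3.7690e+05
= 7.3998e+08 m/s

7.3998e+08


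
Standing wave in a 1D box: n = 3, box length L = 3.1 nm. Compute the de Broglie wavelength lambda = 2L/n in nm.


lambda = 2L / n
= 2 * 3.1 / 3
= 6.2 / 3
= 2.0667 nm

2.0667


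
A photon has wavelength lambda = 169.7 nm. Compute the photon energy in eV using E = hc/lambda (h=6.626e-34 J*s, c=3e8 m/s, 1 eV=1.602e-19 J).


E = hc / lambda
= (6.626e-34)(3e8) / (169.7e-9)
= 1.9878e-25 / 1.6970e-07
= 1.1714e-18 J
Converting to eV: 1.1714e-18 / 1.602e-19
= 7.3119 eV

7.3119


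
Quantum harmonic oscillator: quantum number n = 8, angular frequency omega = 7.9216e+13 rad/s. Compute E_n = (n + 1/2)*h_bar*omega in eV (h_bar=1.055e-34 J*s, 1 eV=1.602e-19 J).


E = (n + 1/2) * h_bar * omega
= (8 + 0.5) * 1.055e-34 * 7.9216e+13
= 8.5 * 8.3573e-21
= 7.1037e-20 J
= 0.4434 eV

0.4434


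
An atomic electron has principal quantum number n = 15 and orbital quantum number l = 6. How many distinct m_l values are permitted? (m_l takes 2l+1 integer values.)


m_l ranges from -l to +l in integer steps
So m_l goes from -6 to +6
Count = 2l + 1 = 2*6 + 1
= 13

13


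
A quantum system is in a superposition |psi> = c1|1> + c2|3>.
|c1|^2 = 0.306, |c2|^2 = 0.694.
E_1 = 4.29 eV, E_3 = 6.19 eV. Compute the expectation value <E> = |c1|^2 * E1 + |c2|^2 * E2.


<E> = |c1|^2 * E1 + |c2|^2 * E2
= 0.306 * 4.29 + 0.694 * 6.19
= 1.3127 + 4.2959
= 5.6086 eV

5.6086


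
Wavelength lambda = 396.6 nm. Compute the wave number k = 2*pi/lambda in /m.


k = 2 * pi / lambda
= 6.2832 / (396.6e-9)
= 6.2832 / 3.9660e-07
= 1.5843e+07 /m

1.5843e+07


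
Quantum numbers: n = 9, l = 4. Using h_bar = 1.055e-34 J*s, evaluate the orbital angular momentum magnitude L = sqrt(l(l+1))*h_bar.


L = sqrt(l*(l+1)) * h_bar
= sqrt(4 * 5) * 1.055e-34
= sqrt(20) * 1.055e-34
= 4.4721 * 1.055e-34
= 4.7181e-34 J*s

4.7181e-34


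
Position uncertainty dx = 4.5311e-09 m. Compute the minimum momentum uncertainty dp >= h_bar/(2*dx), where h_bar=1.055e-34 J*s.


dp = h_bar / (2 * dx)
= 1.055e-34 / (2 * 4.5311e-09)
= 1.055e-34 / 9.0622e-09
= 1.1642e-26 kg*m/s

1.1642e-26


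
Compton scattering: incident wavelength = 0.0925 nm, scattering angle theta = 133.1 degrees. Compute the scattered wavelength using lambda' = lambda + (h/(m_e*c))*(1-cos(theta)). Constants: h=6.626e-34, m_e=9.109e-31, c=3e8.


Compton wavelength: h/(m_e*c) = 2.4247e-12 m
d_lambda = 2.4247e-12 * (1 - cos(133.1 deg))
= 2.4247e-12 * 1.683274
= 4.0814e-12 m = 0.004081 nm
lambda' = 0.0925 + 0.004081
= 0.096581 nm

0.096581


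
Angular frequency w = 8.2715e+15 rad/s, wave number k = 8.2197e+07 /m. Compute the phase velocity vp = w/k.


vp = w / k
= 8.2715e+15 / 8.2197e+07
= 1.0063e+08 m/s

1.0063e+08


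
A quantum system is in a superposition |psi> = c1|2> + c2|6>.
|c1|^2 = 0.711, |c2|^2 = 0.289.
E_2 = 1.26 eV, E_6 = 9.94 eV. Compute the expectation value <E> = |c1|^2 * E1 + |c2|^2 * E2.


<E> = |c1|^2 * E1 + |c2|^2 * E2
= 0.711 * 1.26 + 0.289 * 9.94
= 0.8959 + 2.8727
= 3.7685 eV

3.7685


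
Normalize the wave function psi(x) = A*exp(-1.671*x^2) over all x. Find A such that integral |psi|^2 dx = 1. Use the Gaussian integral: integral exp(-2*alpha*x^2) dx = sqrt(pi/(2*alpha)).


integral |psi|^2 dx = A^2 * sqrt(pi/(2*alpha)) = 1
A^2 = sqrt(2*alpha/pi)
= sqrt(2 * 1.671 / pi)
= 1.031403
A = sqrt(1.031403)
= 1.0156

1.0156


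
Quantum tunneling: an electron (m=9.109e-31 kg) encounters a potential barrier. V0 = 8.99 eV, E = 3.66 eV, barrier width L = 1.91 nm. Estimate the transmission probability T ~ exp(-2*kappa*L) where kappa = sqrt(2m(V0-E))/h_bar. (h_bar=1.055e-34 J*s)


V0 - E = 5.33 eV = 8.5387e-19 J
kappa = sqrt(2 * m * (V0-E)) / h_bar
= sqrt(2 * 9.109e-31 * 8.5387e-19) / 1.055e-34
= 1.1822e+10 /m
2*kappa*L = 2 * 1.1822e+10 * 1.91e-9
= 45.1602
T = exp(-45.1602) = 2.438725e-20

2.438725e-20


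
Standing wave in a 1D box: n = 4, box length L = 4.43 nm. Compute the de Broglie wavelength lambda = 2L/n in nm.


lambda = 2L / n
= 2 * 4.43 / 4
= 8.86 / 4
= 2.215 nm

2.215


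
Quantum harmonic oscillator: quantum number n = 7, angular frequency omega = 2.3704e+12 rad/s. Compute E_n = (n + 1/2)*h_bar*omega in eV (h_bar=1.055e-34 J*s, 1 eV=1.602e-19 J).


E = (n + 1/2) * h_bar * omega
= (7 + 0.5) * 1.055e-34 * 2.3704e+12
= 7.5 * 2.5008e-22
= 1.8756e-21 J
= 0.0117 eV

0.0117


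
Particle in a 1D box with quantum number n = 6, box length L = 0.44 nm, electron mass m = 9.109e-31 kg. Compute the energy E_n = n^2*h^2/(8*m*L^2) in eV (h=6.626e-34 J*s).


E = n^2 * h^2 / (8 * m * L^2)
= 6^2 * (6.626e-34)^2 / (8 * 9.109e-31 * (0.44e-9)^2)
= 36 * 4.3904e-67 / (8 * 9.109e-31 * 1.9360e-19)
= 1.1203e-17 J
= 69.9321 eV

69.9321


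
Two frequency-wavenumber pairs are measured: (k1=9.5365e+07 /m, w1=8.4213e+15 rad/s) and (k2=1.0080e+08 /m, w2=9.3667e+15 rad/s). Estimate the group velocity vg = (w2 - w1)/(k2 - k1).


vg = (w2 - w1) / (k2 - k1)
= (9.3667e+15 - 8.4213e+15) / (1.0080e+08 - 9.5365e+07)
= 9.4540e+14 / 5.4350e+06
= 1.7395e+08 m/s

1.7395e+08


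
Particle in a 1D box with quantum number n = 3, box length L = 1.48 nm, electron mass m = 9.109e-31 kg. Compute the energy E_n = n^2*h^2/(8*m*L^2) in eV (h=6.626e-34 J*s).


E = n^2 * h^2 / (8 * m * L^2)
= 3^2 * (6.626e-34)^2 / (8 * 9.109e-31 * (1.48e-9)^2)
= 9 * 4.3904e-67 / (8 * 9.109e-31 * 2.1904e-18)
= 2.4755e-19 J
= 1.5452 eV

1.5452


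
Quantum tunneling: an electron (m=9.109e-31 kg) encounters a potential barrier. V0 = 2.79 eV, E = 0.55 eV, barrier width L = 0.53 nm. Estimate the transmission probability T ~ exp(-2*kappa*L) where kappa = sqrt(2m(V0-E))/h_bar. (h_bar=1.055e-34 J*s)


V0 - E = 2.24 eV = 3.5885e-19 J
kappa = sqrt(2 * m * (V0-E)) / h_bar
= sqrt(2 * 9.109e-31 * 3.5885e-19) / 1.055e-34
= 7.6640e+09 /m
2*kappa*L = 2 * 7.6640e+09 * 0.53e-9
= 8.1238
T = exp(-8.1238) = 2.964013e-04

2.964013e-04


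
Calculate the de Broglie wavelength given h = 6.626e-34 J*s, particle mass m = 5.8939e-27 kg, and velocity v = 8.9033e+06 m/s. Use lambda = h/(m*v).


lambda = h / (m * v)
= 6.626e-34 / (5.8939e-27 * 8.9033e+06)
= 6.626e-34 / 5.2475e-20
= 1.2627e-14 m

1.2627e-14


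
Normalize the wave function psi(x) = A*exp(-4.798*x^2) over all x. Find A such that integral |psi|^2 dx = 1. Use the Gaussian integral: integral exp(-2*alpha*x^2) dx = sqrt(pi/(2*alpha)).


integral |psi|^2 dx = A^2 * sqrt(pi/(2*alpha)) = 1
A^2 = sqrt(2*alpha/pi)
= sqrt(2 * 4.798 / pi)
= 1.747713
A = sqrt(1.747713)
= 1.322

1.322


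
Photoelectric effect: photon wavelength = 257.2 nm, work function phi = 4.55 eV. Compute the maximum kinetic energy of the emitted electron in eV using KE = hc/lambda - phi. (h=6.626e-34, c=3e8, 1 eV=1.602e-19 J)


E_photon = hc / lambda
= (6.626e-34)(3e8) / (257.2e-9)
= 7.7286e-19 J
= 4.8244 eV
KE = E_photon - phi
= 4.8244 - 4.55
= 0.2744 eV

0.2744


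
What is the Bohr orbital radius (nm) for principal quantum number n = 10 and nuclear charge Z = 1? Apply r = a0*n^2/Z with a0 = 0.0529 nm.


r = a0 * n^2 / Z
= 0.0529 * 10^2 / 1
= 0.0529 * 100 / 1
= 5.29 nm

5.29


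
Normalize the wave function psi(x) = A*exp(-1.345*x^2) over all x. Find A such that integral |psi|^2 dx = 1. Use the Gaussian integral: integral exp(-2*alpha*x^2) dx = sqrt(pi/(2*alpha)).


integral |psi|^2 dx = A^2 * sqrt(pi/(2*alpha)) = 1
A^2 = sqrt(2*alpha/pi)
= sqrt(2 * 1.345 / pi)
= 0.92534
A = sqrt(0.92534)
= 0.9619

0.9619


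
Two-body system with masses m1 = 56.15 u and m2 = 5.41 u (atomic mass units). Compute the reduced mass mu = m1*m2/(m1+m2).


mu = m1 * m2 / (m1 + m2)
= 56.15 * 5.41 / (56.15 + 5.41)
= 303.7715 / 61.56
= 4.9346 u

4.9346


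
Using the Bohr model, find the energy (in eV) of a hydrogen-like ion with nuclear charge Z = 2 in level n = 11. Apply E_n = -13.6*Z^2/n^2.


E_n = -13.6 * Z^2 / n^2
= -13.6 * 2^2 / 11^2
= -13.6 * 4 / 121
= -0.4496 eV

-0.4496


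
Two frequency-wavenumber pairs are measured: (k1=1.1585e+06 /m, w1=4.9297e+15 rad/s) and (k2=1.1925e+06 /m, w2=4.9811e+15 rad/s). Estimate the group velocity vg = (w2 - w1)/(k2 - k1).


vg = (w2 - w1) / (k2 - k1)
= (4.9811e+15 - 4.9297e+15) / (1.1925e+06 - 1.1585e+06)
= 5.1400e+13 / 3.4000e+04
= 1.5118e+09 m/s

1.5118e+09


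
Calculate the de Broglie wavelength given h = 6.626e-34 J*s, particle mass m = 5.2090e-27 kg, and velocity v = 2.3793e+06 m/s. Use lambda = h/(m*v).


lambda = h / (m * v)
= 6.626e-34 / (5.2090e-27 * 2.3793e+06)
= 6.626e-34 / 1.2394e-20
= 5.3462e-14 m

5.3462e-14


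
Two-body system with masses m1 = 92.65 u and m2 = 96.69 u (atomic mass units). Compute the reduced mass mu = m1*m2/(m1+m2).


mu = m1 * m2 / (m1 + m2)
= 92.65 * 96.69 / (92.65 + 96.69)
= 8958.3285 / 189.34
= 47.3134 u

47.3134


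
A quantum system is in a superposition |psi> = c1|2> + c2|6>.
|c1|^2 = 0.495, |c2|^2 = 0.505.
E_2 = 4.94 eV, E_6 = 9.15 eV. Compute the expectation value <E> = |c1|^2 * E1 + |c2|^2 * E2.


<E> = |c1|^2 * E1 + |c2|^2 * E2
= 0.495 * 4.94 + 0.505 * 9.15
= 2.4453 + 4.6208
= 7.0661 eV

7.0661


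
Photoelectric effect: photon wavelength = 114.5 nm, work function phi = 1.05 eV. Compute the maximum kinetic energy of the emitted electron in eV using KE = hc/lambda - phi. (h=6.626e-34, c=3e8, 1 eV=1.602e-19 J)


E_photon = hc / lambda
= (6.626e-34)(3e8) / (114.5e-9)
= 1.7361e-18 J
= 10.8369 eV
KE = E_photon - phi
= 10.8369 - 1.05
= 9.7869 eV

9.7869


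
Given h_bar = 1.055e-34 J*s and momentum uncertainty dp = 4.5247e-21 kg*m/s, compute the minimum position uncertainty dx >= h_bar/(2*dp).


dx = h_bar / (2 * dp)
= 1.055e-34 / (2 * 4.5247e-21)
= 1.055e-34 / 9.0494e-21
= 1.1658e-14 m

1.1658e-14
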